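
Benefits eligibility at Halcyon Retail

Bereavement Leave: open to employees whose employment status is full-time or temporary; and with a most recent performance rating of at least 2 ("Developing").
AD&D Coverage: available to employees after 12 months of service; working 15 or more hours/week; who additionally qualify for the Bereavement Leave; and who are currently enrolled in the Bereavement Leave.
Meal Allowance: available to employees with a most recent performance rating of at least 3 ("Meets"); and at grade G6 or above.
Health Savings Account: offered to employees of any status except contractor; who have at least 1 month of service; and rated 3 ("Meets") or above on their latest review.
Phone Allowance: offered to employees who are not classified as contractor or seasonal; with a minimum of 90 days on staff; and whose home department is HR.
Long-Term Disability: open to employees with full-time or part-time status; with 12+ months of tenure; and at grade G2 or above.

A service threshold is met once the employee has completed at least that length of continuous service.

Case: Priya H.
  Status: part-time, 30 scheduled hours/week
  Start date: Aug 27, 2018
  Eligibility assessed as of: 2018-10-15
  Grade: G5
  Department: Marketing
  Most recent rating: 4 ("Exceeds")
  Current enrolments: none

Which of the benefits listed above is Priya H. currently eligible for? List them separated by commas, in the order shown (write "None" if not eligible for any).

Health Savings Account

Service from Aug 27, 2018 to 2018-10-15: 49 days.
Bereavement Leave — status part-time ✗ (requires full-time or temporary) → not eligible.
AD&D Coverage — service 49 days < 12 months (≈360 days) ✗ → not eligible.
Meal Allowance — rating 4 ≥ 3 ✓; grade G5 < G6 ✗ → not eligible.
Health Savings Account — status part-time ✓ (not excluded); service 49 days ≥ 1 month (≈30 days) ✓; rating 4 ≥ 3 ✓ → eligible.
Phone Allowance — status part-time ✓ (not excluded); service 49 days < 90 days ✗ → not eligible.
Long-Term Disability — status part-time ✓; service 49 days < 12 months (≈360 days) ✗ → not eligible.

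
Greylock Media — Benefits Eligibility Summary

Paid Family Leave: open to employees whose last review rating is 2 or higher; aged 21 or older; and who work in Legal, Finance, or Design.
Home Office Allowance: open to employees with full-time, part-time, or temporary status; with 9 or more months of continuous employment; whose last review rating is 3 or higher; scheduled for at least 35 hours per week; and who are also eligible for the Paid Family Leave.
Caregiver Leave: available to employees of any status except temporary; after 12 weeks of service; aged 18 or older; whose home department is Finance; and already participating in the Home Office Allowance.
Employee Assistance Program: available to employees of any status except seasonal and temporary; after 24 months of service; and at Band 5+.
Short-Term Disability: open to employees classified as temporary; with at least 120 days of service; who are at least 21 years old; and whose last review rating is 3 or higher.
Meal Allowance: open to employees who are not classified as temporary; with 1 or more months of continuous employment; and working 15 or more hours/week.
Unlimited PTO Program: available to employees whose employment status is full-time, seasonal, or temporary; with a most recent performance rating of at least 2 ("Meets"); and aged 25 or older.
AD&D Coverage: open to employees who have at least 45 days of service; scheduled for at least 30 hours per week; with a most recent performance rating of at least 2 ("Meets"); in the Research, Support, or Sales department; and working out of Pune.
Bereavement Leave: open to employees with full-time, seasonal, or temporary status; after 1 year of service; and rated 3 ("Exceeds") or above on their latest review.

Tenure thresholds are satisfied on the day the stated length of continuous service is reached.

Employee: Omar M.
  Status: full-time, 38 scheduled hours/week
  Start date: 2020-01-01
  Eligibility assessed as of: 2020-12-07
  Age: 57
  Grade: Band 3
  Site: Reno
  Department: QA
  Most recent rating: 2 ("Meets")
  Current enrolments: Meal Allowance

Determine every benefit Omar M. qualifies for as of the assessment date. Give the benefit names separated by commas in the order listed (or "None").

Service from 2020-01-01 to 2020-12-07: 341 days.
Paid Family Leave — rating 2 ≥ 2 ✓; age 57 ≥ 21 ✓; dept QA ✗ → not eligible.
Home Office Allowance — status full-time ✓; service 341 days ≥ 9 months (≈270 days) ✓; rating 2 < 3 ✗ → not eligible.
Caregiver Leave — status full-time ✓ (not excluded); service 341 days ≥ 12 weeks (≈84 days) ✓; age 57 ≥ 18 ✓; dept QA ✗ → not eligible.
Employee Assistance Program — status full-time ✓ (not excluded); service 341 days < 24 months (≈720 days) ✗ → not eligible.
Short-Term Disability — status full-time ✗ (requires temporary) → not eligible.
Meal Allowance — status full-time ✓ (not excluded); service 341 days ≥ 1 month (≈30 days) ✓; 38 hrs/wk ≥ 15 ✓ → eligible.
Unlimited PTO Program — status full-time ✓; rating 2 ≥ 2 ✓; age 57 ≥ 25 ✓ → eligible.
AD&D Coverage — service 341 days ≥ 45 days ✓; 38 hrs/wk ≥ 30 ✓; rating 2 ≥ 2 ✓; dept QA ✗ → not eligible.
Bereavement Leave — status full-time ✓; service 341 days < 1 year (≈365 days) ✗ → not eligible.

Meal Allowance, Unlimited PTO Program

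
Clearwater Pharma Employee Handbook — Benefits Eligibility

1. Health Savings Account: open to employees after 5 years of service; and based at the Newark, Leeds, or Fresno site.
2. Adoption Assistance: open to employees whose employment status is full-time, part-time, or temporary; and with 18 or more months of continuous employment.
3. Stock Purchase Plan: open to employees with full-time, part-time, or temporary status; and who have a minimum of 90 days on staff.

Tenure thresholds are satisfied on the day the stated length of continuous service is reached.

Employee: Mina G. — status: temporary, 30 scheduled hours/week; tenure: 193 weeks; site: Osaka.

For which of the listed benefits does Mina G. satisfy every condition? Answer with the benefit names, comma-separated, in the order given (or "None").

Adoption Assistance, Stock Purchase Plan

Health Savings Account — service 193 weeks < 5 years (≈1825 days) ✗ → not eligible.
Adoption Assistance — status temporary ✓; service 193 weeks ≥ 18 months (≈540 days) ✓ → eligible.
Stock Purchase Plan — status temporary ✓; service 193 weeks ≥ 90 days ✓ → eligible.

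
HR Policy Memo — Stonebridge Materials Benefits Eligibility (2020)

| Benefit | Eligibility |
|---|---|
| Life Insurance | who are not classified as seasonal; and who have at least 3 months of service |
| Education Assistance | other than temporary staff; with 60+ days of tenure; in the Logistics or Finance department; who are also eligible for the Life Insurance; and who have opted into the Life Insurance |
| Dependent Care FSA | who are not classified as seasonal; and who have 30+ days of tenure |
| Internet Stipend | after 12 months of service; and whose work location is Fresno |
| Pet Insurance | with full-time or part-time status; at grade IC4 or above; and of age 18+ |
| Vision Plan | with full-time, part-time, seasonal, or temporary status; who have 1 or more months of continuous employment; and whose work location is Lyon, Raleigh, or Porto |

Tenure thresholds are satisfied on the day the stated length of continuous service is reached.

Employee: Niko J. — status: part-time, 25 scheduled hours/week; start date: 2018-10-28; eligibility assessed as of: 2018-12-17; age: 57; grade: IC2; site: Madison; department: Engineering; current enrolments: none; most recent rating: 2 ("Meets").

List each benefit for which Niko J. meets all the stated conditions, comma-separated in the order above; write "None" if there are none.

Service from 2018-10-28 to 2018-12-17: 50 days.
Life Insurance — status part-time ✓ (not excluded); service 50 days < 3 months (≈90 days) ✗ → not eligible.
Education Assistance — status part-time ✓ (not excluded); service 50 days < 60 days ✗ → not eligible.
Dependent Care FSA — status part-time ✓ (not excluded); service 50 days ≥ 30 days ✓ → eligible.
Internet Stipend — service 50 days < 12 months (≈360 days) ✗ → not eligible.
Pet Insurance — status part-time ✓; grade IC2 < IC4 ✗ → not eligible.
Vision Plan — status part-time ✓; service 50 days ≥ 1 month (≈30 days) ✓; site Madison ✗ (not Lyon, Raleigh, or Porto) → not eligible.

Dependent Care FSA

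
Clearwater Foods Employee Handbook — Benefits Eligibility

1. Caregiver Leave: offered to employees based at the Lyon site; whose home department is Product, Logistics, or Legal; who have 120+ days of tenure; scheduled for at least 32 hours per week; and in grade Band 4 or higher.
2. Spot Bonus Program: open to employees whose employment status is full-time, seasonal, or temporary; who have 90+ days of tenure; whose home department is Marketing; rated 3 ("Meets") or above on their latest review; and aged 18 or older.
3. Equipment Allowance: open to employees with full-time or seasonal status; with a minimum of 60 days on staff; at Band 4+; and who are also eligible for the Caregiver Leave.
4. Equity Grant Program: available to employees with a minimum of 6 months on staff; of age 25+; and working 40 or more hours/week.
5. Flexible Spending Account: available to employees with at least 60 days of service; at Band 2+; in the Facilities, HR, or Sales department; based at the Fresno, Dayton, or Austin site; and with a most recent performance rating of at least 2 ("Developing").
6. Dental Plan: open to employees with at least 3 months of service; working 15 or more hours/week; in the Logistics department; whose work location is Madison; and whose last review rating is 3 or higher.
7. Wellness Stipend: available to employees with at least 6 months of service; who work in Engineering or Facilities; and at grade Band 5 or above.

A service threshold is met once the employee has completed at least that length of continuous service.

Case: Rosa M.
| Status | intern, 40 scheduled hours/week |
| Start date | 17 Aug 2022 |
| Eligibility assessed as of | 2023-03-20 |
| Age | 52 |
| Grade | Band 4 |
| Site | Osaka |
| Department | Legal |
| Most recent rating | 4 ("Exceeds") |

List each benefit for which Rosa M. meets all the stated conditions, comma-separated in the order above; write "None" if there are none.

Equity Grant Program

Service from 17 Aug 2022 to 2023-03-20: 215 days.
Caregiver Leave — site Osaka ✗ (not Lyon) → not eligible.
Spot Bonus Program — status intern ✗ (requires full-time, seasonal, or temporary) → not eligible.
Equipment Allowance — status intern ✗ (requires full-time or seasonal) → not eligible.
Equity Grant Program — service 215 days ≥ 6 months (≈180 days) ✓; age 52 ≥ 25 ✓; 40 hrs/wk ≥ 40 ✓ → eligible.
Flexible Spending Account — service 215 days ≥ 60 days ✓; grade Band 4 ≥ Band 2 ✓; dept Legal ✗ → not eligible.
Dental Plan — service 215 days ≥ 3 months (≈90 days) ✓; 40 hrs/wk ≥ 15 ✓; dept Legal ✗ → not eligible.
Wellness Stipend — service 215 days ≥ 6 months (≈180 days) ✓; dept Legal ✗ → not eligible.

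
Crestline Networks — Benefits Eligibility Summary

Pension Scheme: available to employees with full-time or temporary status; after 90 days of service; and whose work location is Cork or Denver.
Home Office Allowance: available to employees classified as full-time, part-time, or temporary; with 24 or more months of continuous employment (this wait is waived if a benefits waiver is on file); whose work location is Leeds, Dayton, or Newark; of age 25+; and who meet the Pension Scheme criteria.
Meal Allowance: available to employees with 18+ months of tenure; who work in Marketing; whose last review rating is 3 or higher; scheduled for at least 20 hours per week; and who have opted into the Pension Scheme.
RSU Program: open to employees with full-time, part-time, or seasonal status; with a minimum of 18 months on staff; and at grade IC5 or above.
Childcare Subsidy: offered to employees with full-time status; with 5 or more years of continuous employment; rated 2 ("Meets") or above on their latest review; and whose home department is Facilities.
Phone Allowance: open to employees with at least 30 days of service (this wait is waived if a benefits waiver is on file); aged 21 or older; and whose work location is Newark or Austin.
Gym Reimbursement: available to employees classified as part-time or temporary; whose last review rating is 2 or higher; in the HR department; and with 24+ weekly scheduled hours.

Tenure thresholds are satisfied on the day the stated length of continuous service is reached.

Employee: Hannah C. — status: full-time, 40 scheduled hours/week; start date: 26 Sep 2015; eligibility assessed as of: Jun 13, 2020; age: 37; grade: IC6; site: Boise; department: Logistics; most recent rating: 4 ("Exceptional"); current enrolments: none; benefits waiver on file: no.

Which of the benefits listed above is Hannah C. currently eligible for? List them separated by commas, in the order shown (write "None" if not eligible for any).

RSU Program

Service from 26 Sep 2015 to Jun 13, 2020: 1722 days.
Pension Scheme — status full-time ✓; service 1722 days ≥ 90 days ✓; site Boise ✗ (not Cork or Denver) → not eligible.
Home Office Allowance — status full-time ✓; no waiver, service 1722 days ≥ 24 months (≈720 days) ✓; site Boise ✗ (not Leeds, Dayton, or Newark) → not eligible.
Meal Allowance — service 1722 days ≥ 18 months (≈540 days) ✓; dept Logistics ✗ → not eligible.
RSU Program — status full-time ✓; service 1722 days ≥ 18 months (≈540 days) ✓; grade IC6 ≥ IC5 ✓ → eligible.
Childcare Subsidy — status full-time ✓; service 1722 days < 5 years (≈1825 days) ✗ → not eligible.
Phone Allowance — no waiver, service 1722 days ≥ 30 days ✓; age 37 ≥ 21 ✓; site Boise ✗ (not Newark or Austin) → not eligible.
Gym Reimbursement — status full-time ✗ (requires part-time or temporary) → not eligible.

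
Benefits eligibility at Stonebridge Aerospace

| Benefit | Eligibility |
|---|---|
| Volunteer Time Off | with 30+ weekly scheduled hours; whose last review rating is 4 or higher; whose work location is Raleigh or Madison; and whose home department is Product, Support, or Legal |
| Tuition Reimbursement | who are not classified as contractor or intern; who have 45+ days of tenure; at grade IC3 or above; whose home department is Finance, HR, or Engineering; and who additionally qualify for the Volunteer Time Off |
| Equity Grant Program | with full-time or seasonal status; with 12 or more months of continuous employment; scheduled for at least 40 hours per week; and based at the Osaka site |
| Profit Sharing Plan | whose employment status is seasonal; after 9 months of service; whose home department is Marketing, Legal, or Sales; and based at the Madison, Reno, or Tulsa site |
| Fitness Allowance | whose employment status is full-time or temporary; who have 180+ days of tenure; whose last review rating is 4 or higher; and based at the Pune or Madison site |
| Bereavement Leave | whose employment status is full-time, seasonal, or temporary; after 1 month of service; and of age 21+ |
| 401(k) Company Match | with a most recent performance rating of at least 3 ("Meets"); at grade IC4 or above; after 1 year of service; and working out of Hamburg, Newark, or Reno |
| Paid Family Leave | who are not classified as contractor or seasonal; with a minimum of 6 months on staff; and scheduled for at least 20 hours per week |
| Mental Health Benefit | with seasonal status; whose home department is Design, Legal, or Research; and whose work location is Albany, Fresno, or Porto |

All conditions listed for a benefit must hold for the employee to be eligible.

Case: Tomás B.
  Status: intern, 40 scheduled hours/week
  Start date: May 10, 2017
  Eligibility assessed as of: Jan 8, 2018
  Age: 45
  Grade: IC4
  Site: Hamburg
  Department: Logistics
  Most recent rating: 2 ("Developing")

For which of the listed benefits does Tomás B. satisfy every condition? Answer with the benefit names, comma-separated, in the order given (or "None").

Paid Family Leave

Service from May 10, 2017 to Jan 8, 2018: 243 days.
Volunteer Time Off — 40 hrs/wk ≥ 30 ✓; rating 2 < 4 ✗ → not eligible.
Tuition Reimbursement — status intern ✗ (excluded) → not eligible.
Equity Grant Program — status intern ✗ (requires full-time or seasonal) → not eligible.
Profit Sharing Plan — status intern ✗ (requires seasonal) → not eligible.
Fitness Allowance — status intern ✗ (requires full-time or temporary) → not eligible.
Bereavement Leave — status intern ✗ (requires full-time, seasonal, or temporary) → not eligible.
401(k) Company Match — rating 2 < 3 ✗ → not eligible.
Paid Family Leave — status intern ✓ (not excluded); service 243 days ≥ 6 months (≈180 days) ✓; 40 hrs/wk ≥ 20 ✓ → eligible.
Mental Health Benefit — status intern ✗ (requires seasonal) → not eligible.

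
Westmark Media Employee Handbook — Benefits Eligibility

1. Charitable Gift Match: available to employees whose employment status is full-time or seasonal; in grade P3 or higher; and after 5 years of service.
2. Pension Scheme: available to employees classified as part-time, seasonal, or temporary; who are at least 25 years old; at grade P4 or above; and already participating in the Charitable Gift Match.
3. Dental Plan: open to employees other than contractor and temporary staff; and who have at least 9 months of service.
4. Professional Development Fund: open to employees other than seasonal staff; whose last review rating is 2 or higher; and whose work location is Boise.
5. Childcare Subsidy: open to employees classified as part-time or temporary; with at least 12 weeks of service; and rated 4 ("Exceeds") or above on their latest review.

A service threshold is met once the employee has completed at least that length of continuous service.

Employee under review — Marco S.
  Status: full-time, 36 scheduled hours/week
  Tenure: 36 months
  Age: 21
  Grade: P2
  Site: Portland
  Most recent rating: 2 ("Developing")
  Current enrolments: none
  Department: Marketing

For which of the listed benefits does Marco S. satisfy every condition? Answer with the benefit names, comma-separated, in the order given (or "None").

Dental Plan

Charitable Gift Match — status full-time ✓; grade P2 < P3 ✗ → not eligible.
Pension Scheme — status full-time ✗ (requires part-time, seasonal, or temporary) → not eligible.
Dental Plan — status full-time ✓ (not excluded); service 36 months ≥ 9 months ✓ → eligible.
Professional Development Fund — status full-time ✓ (not excluded); rating 2 ≥ 2 ✓; site Portland ✗ (not Boise) → not eligible.
Childcare Subsidy — status full-time ✗ (requires part-time or temporary) → not eligible.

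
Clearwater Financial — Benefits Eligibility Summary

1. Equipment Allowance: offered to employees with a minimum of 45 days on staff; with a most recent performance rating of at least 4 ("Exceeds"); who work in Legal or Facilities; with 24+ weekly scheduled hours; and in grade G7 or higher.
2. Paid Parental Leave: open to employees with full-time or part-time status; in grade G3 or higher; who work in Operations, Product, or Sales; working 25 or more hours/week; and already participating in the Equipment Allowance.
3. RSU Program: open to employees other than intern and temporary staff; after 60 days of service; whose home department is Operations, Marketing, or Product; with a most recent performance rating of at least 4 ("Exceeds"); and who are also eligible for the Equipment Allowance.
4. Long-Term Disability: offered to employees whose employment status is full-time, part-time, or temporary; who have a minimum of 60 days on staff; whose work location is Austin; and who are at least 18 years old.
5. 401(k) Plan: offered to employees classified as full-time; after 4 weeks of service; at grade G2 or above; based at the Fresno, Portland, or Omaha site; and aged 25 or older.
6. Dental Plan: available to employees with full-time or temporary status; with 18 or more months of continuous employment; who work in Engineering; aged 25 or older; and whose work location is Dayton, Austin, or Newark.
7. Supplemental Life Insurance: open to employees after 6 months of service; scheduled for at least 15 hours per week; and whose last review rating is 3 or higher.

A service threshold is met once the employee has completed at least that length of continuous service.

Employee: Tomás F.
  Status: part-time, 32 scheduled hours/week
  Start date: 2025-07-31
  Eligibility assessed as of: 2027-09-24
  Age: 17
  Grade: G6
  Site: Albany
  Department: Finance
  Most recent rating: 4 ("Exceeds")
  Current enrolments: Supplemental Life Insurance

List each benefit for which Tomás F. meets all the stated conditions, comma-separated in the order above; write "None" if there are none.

Service from 2025-07-31 to 2027-09-24: 785 days.
Equipment Allowance — service 785 days ≥ 45 days ✓; rating 4 ≥ 4 ✓; dept Finance ✗ → not eligible.
Paid Parental Leave — status part-time ✓; grade G6 ≥ G3 ✓; dept Finance ✗ → not eligible.
RSU Program — status part-time ✓ (not excluded); service 785 days ≥ 60 days ✓; dept Finance ✗ → not eligible.
Long-Term Disability — status part-time ✓; service 785 days ≥ 60 days ✓; site Albany ✗ (not Austin) → not eligible.
401(k) Plan — status part-time ✗ (requires full-time) → not eligible.
Dental Plan — status part-time ✗ (requires full-time or temporary) → not eligible.
Supplemental Life Insurance — service 785 days ≥ 6 months (≈180 days) ✓; 32 hrs/wk ≥ 15 ✓; rating 4 ≥ 3 ✓ → eligible.

Supplemental Life Insurance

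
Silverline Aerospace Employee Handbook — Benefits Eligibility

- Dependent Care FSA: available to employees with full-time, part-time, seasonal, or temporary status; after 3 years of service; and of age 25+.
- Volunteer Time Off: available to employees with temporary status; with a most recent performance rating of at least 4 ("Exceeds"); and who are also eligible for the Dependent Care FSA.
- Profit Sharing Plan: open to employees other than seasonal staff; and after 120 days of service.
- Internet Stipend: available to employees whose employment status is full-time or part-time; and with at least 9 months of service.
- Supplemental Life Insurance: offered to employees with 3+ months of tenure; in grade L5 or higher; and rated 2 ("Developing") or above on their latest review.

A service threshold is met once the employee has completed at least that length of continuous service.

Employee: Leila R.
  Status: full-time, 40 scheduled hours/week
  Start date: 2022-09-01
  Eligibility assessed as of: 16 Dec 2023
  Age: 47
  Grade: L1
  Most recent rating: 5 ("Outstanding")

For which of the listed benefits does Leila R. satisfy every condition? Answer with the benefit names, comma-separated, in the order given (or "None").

Service from 2022-09-01 to 16 Dec 2023: 471 days.
Dependent Care FSA — status full-time ✓; service 471 days < 3 years (≈1095 days) ✗ → not eligible.
Volunteer Time Off — status full-time ✗ (requires temporary) → not eligible.
Profit Sharing Plan — status full-time ✓ (not excluded); service 471 days ≥ 120 days ✓ → eligible.
Internet Stipend — status full-time ✓; service 471 days ≥ 9 months (≈270 days) ✓ → eligible.
Supplemental Life Insurance — service 471 days ≥ 3 months (≈90 days) ✓; grade L1 < L5 ✗ → not eligible.

Profit Sharing Plan, Internet Stipend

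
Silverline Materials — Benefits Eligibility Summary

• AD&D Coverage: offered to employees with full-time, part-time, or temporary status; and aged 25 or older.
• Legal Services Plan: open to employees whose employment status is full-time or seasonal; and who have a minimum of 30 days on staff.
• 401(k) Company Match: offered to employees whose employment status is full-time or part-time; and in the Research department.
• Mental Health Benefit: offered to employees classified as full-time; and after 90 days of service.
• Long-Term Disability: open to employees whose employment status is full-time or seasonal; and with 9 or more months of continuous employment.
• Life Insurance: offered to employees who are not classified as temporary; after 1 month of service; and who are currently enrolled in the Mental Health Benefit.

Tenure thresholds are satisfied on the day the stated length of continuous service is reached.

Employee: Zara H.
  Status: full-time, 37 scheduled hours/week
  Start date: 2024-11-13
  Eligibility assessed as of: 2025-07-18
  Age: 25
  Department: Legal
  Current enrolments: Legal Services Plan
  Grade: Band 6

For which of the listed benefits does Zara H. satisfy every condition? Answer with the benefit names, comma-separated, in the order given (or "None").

AD&D Coverage, Legal Services Plan, Mental Health Benefit

Service from 2024-11-13 to 2025-07-18: 247 days.
AD&D Coverage — status full-time ✓; age 25 ≥ 25 ✓ → eligible.
Legal Services Plan — status full-time ✓; service 247 days ≥ 30 days ✓ → eligible.
401(k) Company Match — status full-time ✓; dept Legal ✗ → not eligible.
Mental Health Benefit — status full-time ✓; service 247 days ≥ 90 days ✓ → eligible.
Long-Term Disability — status full-time ✓; service 247 days < 9 months (≈270 days) ✗ → not eligible.
Life Insurance — status full-time ✓ (not excluded); service 247 days ≥ 1 month (≈30 days) ✓; not enrolled in Mental Health Benefit ✗ → not eligible.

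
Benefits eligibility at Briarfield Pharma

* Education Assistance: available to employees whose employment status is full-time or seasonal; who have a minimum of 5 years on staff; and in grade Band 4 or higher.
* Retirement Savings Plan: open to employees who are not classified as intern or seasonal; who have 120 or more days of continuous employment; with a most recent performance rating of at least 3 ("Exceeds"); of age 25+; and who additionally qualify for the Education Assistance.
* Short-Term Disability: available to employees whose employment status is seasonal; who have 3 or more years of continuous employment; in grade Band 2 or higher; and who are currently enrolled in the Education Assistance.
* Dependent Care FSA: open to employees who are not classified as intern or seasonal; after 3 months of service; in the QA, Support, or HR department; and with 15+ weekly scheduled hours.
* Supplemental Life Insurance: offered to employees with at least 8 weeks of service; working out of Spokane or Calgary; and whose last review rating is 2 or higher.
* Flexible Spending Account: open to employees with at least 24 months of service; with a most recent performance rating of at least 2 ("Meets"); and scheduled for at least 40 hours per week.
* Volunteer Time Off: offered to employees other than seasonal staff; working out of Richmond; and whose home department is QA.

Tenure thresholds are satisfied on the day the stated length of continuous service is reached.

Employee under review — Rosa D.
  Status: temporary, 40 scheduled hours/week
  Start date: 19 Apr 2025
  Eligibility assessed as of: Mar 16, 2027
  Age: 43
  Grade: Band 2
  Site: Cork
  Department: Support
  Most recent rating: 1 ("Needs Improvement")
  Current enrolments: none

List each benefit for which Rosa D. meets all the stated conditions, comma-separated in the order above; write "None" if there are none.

Service from 19 Apr 2025 to Mar 16, 2027: 696 days.
Education Assistance — status temporary ✗ (requires full-time or seasonal) → not eligible.
Retirement Savings Plan — status temporary ✓ (not excluded); service 696 days ≥ 120 days ✓; rating 1 < 3 ✗ → not eligible.
Short-Term Disability — status temporary ✗ (requires seasonal) → not eligible.
Dependent Care FSA — status temporary ✓ (not excluded); service 696 days ≥ 3 months (≈90 days) ✓; dept Support ✓; 40 hrs/wk ≥ 15 ✓ → eligible.
Supplemental Life Insurance — service 696 days ≥ 8 weeks (≈56 days) ✓; site Cork ✗ (not Spokane or Calgary) → not eligible.
Flexible Spending Account — service 696 days < 24 months (≈720 days) ✗ → not eligible.
Volunteer Time Off — status temporary ✓ (not excluded); site Cork ✗ (not Richmond) → not eligible.

Dependent Care FSA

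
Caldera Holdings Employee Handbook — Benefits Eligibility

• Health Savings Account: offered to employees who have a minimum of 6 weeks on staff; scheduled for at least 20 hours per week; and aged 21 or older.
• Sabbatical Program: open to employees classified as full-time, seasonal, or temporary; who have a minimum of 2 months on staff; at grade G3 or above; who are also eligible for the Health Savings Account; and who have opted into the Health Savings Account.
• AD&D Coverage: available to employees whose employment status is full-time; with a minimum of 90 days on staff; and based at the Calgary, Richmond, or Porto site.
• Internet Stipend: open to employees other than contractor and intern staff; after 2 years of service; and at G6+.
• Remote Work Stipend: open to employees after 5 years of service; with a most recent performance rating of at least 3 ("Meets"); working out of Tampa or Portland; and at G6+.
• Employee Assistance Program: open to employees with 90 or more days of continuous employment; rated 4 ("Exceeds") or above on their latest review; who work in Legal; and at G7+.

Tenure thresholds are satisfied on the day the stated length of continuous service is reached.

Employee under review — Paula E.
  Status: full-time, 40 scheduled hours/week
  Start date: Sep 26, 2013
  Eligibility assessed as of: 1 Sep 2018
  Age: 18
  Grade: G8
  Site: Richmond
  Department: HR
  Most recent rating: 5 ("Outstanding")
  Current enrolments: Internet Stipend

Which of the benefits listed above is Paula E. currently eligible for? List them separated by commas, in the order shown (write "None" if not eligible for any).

Service from Sep 26, 2013 to 1 Sep 2018: 1801 days.
Health Savings Account — service 1801 days ≥ 6 weeks (≈42 days) ✓; 40 hrs/wk ≥ 20 ✓; age 18 < 21 ✗ → not eligible.
Sabbatical Program — status full-time ✓; service 1801 days ≥ 2 months (≈60 days) ✓; grade G8 ≥ G3 ✓; not eligible for Health Savings Account ✗ → not eligible.
AD&D Coverage — status full-time ✓; service 1801 days ≥ 90 days ✓; site Richmond ✓ → eligible.
Internet Stipend — status full-time ✓ (not excluded); service 1801 days ≥ 2 years (≈730 days) ✓; grade G8 ≥ G6 ✓ → eligible.
Remote Work Stipend — service 1801 days < 5 years (≈1825 days) ✗ → not eligible.
Employee Assistance Program — service 1801 days ≥ 90 days ✓; rating 5 ≥ 4 ✓; dept HR ✗ → not eligible.

AD&D Coverage, Internet Stipend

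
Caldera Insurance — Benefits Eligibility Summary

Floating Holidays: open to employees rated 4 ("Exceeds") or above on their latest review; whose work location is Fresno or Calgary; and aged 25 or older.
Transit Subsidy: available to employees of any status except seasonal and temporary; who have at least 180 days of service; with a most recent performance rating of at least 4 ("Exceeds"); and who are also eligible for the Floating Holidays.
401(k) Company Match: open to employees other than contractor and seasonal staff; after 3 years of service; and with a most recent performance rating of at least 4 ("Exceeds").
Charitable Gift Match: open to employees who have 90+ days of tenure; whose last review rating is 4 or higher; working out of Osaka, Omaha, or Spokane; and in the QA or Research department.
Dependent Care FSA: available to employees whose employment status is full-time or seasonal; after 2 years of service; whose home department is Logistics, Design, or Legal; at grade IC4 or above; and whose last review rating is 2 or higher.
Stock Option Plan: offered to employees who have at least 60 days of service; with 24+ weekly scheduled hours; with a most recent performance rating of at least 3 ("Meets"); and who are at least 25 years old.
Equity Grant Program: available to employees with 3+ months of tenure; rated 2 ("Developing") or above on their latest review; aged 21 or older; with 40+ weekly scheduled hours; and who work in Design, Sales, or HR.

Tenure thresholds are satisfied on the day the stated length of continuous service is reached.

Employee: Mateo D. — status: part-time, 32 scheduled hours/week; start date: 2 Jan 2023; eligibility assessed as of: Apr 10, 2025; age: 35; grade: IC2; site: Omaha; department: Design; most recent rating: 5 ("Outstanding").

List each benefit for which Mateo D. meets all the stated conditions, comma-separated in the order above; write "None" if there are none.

Stock Option Plan

Service from 2 Jan 2023 to Apr 10, 2025: 829 days.
Floating Holidays — rating 5 ≥ 4 ✓; site Omaha ✗ (not Fresno or Calgary) → not eligible.
Transit Subsidy — status part-time ✓ (not excluded); service 829 days ≥ 180 days ✓; rating 5 ≥ 4 ✓; not eligible for Floating Holidays ✗ → not eligible.
401(k) Company Match — status part-time ✓ (not excluded); service 829 days < 3 years (≈1095 days) ✗ → not eligible.
Charitable Gift Match — service 829 days ≥ 90 days ✓; rating 5 ≥ 4 ✓; site Omaha ✓; dept Design ✗ → not eligible.
Dependent Care FSA — status part-time ✗ (requires full-time or seasonal) → not eligible.
Stock Option Plan — service 829 days ≥ 60 days ✓; 32 hrs/wk ≥ 24 ✓; rating 5 ≥ 3 ✓; age 35 ≥ 25 ✓ → eligible.
Equity Grant Program — service 829 days ≥ 3 months (≈90 days) ✓; rating 5 ≥ 2 ✓; age 35 ≥ 21 ✓; 32 hrs/wk < 40 ✗ → not eligible.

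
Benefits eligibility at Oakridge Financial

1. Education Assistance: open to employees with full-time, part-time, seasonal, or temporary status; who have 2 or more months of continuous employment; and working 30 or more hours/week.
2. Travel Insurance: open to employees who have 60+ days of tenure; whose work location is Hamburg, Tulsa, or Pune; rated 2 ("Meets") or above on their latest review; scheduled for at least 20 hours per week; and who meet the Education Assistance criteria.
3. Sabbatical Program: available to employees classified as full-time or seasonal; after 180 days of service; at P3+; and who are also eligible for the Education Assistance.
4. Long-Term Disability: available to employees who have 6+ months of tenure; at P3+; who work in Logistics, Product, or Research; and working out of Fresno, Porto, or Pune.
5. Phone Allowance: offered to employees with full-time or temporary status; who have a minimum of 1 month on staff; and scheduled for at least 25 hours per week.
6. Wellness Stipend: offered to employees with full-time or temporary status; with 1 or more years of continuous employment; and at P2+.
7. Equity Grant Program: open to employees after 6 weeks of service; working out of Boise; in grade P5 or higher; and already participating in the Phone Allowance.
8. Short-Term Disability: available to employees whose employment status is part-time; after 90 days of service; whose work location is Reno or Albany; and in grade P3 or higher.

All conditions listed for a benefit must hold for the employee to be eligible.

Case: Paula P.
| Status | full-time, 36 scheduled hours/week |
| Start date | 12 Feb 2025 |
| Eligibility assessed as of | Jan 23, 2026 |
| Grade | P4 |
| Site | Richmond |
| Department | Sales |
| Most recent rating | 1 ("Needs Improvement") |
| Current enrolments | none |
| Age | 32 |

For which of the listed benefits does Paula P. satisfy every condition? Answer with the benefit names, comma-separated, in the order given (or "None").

Service from 12 Feb 2025 to Jan 23, 2026: 345 days.
Education Assistance — status full-time ✓; service 345 days ≥ 2 months (≈60 days) ✓; 36 hrs/wk ≥ 30 ✓ → eligible.
Travel Insurance — service 345 days ≥ 60 days ✓; site Richmond ✗ (not Hamburg, Tulsa, or Pune) → not eligible.
Sabbatical Program — status full-time ✓; service 345 days ≥ 180 days ✓; grade P4 ≥ P3 ✓; eligible for Education Assistance ✓ → eligible.
Long-Term Disability — service 345 days ≥ 6 months (≈180 days) ✓; grade P4 ≥ P3 ✓; dept Sales ✗ → not eligible.
Phone Allowance — status full-time ✓; service 345 days ≥ 1 month (≈30 days) ✓; 36 hrs/wk ≥ 25 ✓ → eligible.
Wellness Stipend — status full-time ✓; service 345 days < 1 year (≈365 days) ✗ → not eligible.
Equity Grant Program — service 345 days ≥ 6 weeks (≈42 days) ✓; site Richmond ✗ (not Boise) → not eligible.
Short-Term Disability — status full-time ✗ (requires part-time) → not eligible.

Education Assistance, Sabbatical Program, Phone Allowance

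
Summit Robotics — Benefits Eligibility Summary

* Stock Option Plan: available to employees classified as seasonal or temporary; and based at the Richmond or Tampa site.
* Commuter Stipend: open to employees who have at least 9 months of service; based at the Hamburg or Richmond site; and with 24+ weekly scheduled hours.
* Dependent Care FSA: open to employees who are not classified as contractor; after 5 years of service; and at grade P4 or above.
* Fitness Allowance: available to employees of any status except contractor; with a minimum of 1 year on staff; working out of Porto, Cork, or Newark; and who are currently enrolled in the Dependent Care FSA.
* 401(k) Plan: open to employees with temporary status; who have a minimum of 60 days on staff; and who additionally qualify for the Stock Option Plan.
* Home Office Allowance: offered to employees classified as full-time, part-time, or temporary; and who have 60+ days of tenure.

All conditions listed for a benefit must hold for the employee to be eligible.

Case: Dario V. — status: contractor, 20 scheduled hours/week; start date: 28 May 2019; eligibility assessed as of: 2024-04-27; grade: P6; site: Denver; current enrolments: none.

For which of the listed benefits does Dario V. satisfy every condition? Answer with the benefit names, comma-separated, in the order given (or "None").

Service from 28 May 2019 to 2024-04-27: 1796 days.
Stock Option Plan — status contractor ✗ (requires seasonal or temporary) → not eligible.
Commuter Stipend — service 1796 days ≥ 9 months (≈270 days) ✓; site Denver ✗ (not Hamburg or Richmond) → not eligible.
Dependent Care FSA — status contractor ✗ (excluded) → not eligible.
Fitness Allowance — status contractor ✗ (excluded) → not eligible.
401(k) Plan — status contractor ✗ (requires temporary) → not eligible.
Home Office Allowance — status contractor ✗ (requires full-time, part-time, or temporary) → not eligible.

None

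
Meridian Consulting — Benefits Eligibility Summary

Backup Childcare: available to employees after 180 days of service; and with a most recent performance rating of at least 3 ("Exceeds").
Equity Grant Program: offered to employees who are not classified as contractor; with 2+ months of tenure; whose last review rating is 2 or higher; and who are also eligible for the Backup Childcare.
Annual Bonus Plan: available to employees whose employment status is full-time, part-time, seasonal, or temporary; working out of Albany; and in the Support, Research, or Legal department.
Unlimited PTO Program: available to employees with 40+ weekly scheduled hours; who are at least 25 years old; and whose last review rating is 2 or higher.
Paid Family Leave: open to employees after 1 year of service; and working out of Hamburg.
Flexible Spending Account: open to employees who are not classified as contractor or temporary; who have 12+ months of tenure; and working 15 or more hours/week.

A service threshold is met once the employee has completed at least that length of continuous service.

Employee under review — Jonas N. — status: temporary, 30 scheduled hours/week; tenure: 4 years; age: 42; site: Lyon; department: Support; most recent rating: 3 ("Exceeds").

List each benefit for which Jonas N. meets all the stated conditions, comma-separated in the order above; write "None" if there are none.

Backup Childcare, Equity Grant Program

Backup Childcare — service 4 years ≥ 180 days ✓; rating 3 ≥ 3 ✓ → eligible.
Equity Grant Program — status temporary ✓ (not excluded); service 4 years ≥ 2 months (≈60 days) ✓; rating 3 ≥ 2 ✓; eligible for Backup Childcare ✓ → eligible.
Annual Bonus Plan — status temporary ✓; site Lyon ✗ (not Albany) → not eligible.
Unlimited PTO Program — 30 hrs/wk < 40 ✗ → not eligible.
Paid Family Leave — service 4 years ≥ 1 year ✓; site Lyon ✗ (not Hamburg) → not eligible.
Flexible Spending Account — status temporary ✗ (excluded) → not eligible.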